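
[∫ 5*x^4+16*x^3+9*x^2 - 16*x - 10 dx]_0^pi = (1 + (2 + pi)^2)*(-2*pi + pi^3)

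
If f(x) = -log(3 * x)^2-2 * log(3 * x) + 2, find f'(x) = (-2*log(x) - 2*log(3) - 2)/x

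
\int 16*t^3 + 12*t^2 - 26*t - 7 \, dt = 4*t^4 + 4*t^3 - 13*t^2 - 7*t + C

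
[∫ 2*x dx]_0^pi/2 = pi^2/4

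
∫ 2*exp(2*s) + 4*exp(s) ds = (exp(s) + 2)^2 + C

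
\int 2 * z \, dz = z^2 + C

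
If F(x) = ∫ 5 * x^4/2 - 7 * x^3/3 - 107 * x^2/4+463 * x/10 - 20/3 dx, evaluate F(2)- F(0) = 73/5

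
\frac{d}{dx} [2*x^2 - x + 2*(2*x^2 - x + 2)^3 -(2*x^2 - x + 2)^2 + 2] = 96*x^5 - 120*x^4 + 224*x^3 - 138*x^2 + 106*x - 21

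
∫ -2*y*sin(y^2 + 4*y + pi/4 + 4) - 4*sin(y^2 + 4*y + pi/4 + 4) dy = cos((y + 2)^2 + pi/4) + C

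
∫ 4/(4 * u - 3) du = log(8*u - 6) + C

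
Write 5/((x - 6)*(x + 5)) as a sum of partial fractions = -5/(11*(x + 5)) + 5/(11*(x - 6))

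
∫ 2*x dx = x^2 + C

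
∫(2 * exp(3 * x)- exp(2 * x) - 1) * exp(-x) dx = 2*(exp(x) - 1)*sinh(x) + C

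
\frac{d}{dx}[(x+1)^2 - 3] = 2*x + 2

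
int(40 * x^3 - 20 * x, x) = 10*x^4 - 10*x^2 + C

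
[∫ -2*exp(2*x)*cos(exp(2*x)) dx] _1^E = -sin(exp(2*E)) + sin(exp(2))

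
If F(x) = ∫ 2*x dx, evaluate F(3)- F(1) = 8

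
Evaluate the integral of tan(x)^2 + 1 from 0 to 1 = tan(1)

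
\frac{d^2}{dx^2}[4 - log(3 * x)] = x^(-2)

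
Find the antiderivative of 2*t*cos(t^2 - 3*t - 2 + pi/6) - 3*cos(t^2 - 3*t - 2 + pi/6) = sin(t^2 - 3*t - 2 + pi/6) + C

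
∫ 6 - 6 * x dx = -3*x^2 + 6*x + C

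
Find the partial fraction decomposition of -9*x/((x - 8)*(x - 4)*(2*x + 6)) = 27/(154*(x + 3)) + 9/(14*(x - 4)) - 9/(11*(x - 8))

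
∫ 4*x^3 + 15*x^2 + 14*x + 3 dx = x^4 + 5*x^3 + 7*x^2 + 3*x + C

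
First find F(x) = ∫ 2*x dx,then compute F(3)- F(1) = 8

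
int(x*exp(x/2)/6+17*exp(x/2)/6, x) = (x + 15)*exp(x/2)/3 + C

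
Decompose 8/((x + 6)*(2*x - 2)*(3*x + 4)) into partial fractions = -18/(49*(3*x + 4)) + 2/(49*(x + 6)) + 4/(49*(x - 1))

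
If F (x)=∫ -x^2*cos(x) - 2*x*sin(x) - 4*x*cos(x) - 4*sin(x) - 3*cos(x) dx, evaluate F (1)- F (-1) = -8*sin(1)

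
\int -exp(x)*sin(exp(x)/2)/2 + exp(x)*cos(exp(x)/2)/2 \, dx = sqrt(2)*sin(exp(x)/2 + pi/4) + C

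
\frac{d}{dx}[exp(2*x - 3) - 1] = 2*exp(2*x - 3)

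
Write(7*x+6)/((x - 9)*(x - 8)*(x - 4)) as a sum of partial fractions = 17/(10*(x - 4)) - 31/(2*(x - 8)) + 69/(5*(x - 9))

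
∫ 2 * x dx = x^2 + C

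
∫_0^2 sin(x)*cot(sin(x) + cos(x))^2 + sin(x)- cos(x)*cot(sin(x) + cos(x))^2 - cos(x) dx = -cot(1) + cot(cos(2) + sin(2))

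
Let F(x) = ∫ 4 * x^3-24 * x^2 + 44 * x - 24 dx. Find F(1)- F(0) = -9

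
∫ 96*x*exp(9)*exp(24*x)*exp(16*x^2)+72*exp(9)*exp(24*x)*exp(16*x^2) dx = 3*exp((4*x + 3)^2) + C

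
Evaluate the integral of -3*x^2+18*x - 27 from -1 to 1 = -56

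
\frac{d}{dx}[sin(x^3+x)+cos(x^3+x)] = sqrt(2)*(3*x^2 + 1)*cos(x^3 + x + pi/4)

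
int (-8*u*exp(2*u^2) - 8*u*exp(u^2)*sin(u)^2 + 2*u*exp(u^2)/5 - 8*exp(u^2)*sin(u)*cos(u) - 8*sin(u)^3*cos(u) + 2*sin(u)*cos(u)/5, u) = -2*(exp(u^2) + sin(u)^2)^2 + exp(u^2)/5 + sin(u)^2/5 + C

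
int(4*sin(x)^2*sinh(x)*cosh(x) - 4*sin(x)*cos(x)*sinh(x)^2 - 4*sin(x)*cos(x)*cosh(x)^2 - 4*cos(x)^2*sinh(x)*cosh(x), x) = -sin(2*x)*sinh(2*x) + C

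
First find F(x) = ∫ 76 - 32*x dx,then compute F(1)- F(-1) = 152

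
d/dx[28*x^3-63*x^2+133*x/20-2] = 84*x^2 - 126*x + 133/20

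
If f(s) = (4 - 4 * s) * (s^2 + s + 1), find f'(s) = -12*s^2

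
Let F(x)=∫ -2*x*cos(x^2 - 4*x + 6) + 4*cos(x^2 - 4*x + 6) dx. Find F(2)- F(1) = -sin(2) + sin(3)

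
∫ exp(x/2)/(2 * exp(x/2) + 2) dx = log(exp(x/2) + 1) + C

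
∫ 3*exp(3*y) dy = exp(3*y) + C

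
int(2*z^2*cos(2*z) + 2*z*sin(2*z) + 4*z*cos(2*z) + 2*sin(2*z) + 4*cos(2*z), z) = (z^2 + 2*z + 2)*sin(2*z) + C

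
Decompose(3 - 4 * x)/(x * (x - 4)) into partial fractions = -13/(4*(x - 4)) - 3/(4*x)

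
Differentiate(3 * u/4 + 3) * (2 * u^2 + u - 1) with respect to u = 9*u^2/2 + 27*u/2 + 9/4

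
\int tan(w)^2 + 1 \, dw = tan(w) + C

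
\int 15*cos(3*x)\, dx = 5*sin(3*x) + C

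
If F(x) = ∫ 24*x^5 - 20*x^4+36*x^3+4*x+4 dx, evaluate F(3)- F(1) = 2688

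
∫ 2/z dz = 2*log(z) + C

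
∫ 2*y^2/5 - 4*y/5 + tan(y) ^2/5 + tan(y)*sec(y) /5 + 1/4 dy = 2*y^3/15 - 2*y^2/5 + y/20 + tan(y)/5 + sec(y)/5 + C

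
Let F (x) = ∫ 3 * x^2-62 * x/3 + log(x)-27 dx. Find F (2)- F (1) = -52 + 2*log(2)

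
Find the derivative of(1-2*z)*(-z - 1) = 4*z + 1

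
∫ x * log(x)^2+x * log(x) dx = x^2*log(x)^2/2 + C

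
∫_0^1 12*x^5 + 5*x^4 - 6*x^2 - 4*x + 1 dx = 0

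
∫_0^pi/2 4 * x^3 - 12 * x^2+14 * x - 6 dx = -2 + (-pi^2/4 - 2 + pi)*(-pi^2/4 - 1 + pi)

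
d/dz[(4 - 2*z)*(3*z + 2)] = 8 - 12*z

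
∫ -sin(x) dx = cos(x) + C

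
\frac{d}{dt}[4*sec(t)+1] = 4*tan(t)*sec(t)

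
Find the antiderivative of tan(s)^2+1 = tan(s) + C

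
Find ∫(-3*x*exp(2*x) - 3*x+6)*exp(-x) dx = -6*(x - 1)*sinh(x) + C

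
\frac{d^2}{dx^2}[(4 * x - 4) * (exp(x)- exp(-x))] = (4*x*exp(2*x) - 4*x + 4*exp(2*x) + 12)*exp(-x)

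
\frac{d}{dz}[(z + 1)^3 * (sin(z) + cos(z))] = (z + 1)^2*(sqrt(2)*z*cos(z + pi/4) + 2*sin(z) + 4*cos(z))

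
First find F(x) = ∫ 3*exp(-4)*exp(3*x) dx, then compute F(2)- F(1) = -exp(-1) + exp(2)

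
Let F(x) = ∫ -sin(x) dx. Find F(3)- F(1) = cos(3) - cos(1)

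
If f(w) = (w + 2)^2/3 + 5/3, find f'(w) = 2*w/3 + 4/3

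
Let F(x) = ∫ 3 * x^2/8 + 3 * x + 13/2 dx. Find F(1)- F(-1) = 53/4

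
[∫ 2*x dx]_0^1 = 1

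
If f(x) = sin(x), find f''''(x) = sin(x)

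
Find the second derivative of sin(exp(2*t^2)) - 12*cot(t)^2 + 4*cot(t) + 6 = -16*t^2*exp(4*t^2)*sin(exp(2*t^2)) + 16*t^2*exp(2*t^2)*cos(exp(2*t^2)) + 4*exp(2*t^2)*cos(exp(2*t^2)) - 72*cot(t)^4 + 8*cot(t)^3 - 96*cot(t)^2 + 8*cot(t) - 24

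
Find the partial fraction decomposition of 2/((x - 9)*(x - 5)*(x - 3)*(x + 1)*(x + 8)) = 2/(17017*(x + 8)) - 1/(840*(x + 1)) + 1/(264*(x - 3)) - 1/(312*(x - 5)) + 1/(2040*(x - 9))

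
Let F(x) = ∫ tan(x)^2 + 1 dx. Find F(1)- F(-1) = 2*tan(1)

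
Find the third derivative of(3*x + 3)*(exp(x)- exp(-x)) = (3*x*exp(2*x) + 3*x + 12*exp(2*x) - 6)*exp(-x)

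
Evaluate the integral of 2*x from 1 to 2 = 3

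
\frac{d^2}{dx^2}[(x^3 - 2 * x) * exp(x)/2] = x^3*exp(x)/2 + 3*x^2*exp(x) + 2*x*exp(x) - 2*exp(x)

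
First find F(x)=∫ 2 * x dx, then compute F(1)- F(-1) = 0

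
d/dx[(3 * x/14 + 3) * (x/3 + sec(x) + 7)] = 3*x*tan(x)*sec(x)/14 + x/7 + 3*tan(x)*sec(x) + 3*sec(x)/14 + 5/2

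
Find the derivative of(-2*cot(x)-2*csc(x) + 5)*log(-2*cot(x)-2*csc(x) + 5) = 2*(log(5 - 2/tan(x) - 2/sin(x))*cos(x) + log(5 - 2/tan(x) - 2/sin(x)) + cos(x) + 1)/sin(x)^2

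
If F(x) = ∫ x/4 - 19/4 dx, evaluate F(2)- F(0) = -9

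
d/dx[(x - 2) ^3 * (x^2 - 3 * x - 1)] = 5*x^4 - 36*x^3 + 87*x^2 - 76*x + 12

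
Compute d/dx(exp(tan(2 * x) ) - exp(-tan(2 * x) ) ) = 2*(exp(2*tan(2*x)) + 1)*exp(-tan(2*x))/cos(2*x)^2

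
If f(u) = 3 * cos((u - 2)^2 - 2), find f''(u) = -12*u^2*cos(u^2 - 4*u + 2) + 48*u*cos(u^2 - 4*u + 2) - 6*sin(u^2 - 4*u + 2) - 48*cos(u^2 - 4*u + 2)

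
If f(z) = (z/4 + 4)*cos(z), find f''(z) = -z*cos(z)/4 - sin(z)/2 - 4*cos(z)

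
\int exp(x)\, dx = exp(x) + C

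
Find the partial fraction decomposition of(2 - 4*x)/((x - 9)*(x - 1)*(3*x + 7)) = 3/(10*(3*x + 7)) + 1/(40*(x - 1)) - 1/(8*(x - 9))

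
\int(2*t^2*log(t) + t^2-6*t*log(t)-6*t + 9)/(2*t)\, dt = (t - 3)^2*log(t)/2 + C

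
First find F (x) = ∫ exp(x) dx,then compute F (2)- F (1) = -E + exp(2)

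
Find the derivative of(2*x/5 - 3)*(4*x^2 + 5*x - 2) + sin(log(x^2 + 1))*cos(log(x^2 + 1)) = (24*x^4 - 100*x^3 - 55*x^2 - 20*x*sin(log(x^2 + 1))^2 - 90*x - 79)/(5*x^2 + 5)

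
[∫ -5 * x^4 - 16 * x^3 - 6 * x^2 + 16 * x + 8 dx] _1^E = (2 + E)^2*(-exp(3) + 2*E) - 9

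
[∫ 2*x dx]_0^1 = 1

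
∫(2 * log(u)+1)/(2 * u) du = (log(u) + 1)*log(u)/2 + C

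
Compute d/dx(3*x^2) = 6*x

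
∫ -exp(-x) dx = exp(-x) + C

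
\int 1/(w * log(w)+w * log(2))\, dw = log(log(2*w)) + C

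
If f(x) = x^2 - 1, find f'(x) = 2*x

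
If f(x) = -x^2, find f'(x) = -2*x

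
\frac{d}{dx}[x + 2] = 1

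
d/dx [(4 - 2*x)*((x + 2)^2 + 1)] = -6*x^2 - 8*x + 6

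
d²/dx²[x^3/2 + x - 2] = 3*x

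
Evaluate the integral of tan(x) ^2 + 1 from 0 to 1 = tan(1)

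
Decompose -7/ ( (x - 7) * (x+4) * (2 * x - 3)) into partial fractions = 28/(121*(2*x - 3)) - 7/(121*(x + 4)) - 7/(121*(x - 7))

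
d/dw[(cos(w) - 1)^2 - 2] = 2*sin(w) - sin(2*w)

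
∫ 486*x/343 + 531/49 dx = 243*x^2/343 + 531*x/49 + C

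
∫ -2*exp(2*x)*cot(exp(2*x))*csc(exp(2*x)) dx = csc(exp(2*x)) + C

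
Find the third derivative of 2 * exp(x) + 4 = 2*exp(x)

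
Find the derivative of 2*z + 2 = 2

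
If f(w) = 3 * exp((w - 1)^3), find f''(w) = 27*w^4*exp(w^3 - 3*w^2 + 3*w - 1) - 108*w^3*exp(w^3 - 3*w^2 + 3*w - 1) + 162*w^2*exp(w^3 - 3*w^2 + 3*w - 1) - 90*w*exp(w^3 - 3*w^2 + 3*w - 1) + 9*exp(w^3 - 3*w^2 + 3*w - 1)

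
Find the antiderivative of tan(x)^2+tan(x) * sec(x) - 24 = -25*x + tan(x) + sec(x) + C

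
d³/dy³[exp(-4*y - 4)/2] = -32*exp(-4*y - 4)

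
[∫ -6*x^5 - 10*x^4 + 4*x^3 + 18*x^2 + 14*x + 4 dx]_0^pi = (1 + pi)^3*(-pi^3 + 1 + pi + pi^2) - 1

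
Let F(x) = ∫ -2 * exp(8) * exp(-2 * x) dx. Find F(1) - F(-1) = -exp(10) + exp(6)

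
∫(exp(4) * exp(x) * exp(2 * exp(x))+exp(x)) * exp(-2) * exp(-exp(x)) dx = 2*sinh(exp(x) + 2) + C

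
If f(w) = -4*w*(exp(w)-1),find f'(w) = -4*w*exp(w) - 4*exp(w) + 4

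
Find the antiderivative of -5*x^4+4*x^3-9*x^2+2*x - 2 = -x^5 + x^4 - 3*x^3 + x^2 - 2*x + C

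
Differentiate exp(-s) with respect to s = -exp(-s)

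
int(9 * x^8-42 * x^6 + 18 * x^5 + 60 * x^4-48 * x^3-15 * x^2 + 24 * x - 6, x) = x^9 - 6*x^7 + 3*x^6 + 12*x^5 - 12*x^4 - 5*x^3 + 12*x^2 - 6*x + C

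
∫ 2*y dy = y^2 + C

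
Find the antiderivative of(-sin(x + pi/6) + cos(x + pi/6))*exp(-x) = exp(-x)*sin(x + pi/6) + C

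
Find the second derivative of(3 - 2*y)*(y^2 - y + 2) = 10 - 12*y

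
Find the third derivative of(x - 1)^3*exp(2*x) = 8*x^3*exp(2*x) + 12*x^2*exp(2*x) - 12*x*exp(2*x) - 2*exp(2*x)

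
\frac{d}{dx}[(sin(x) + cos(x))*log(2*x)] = sqrt(2)*(x*log(x)*cos(x + pi/4) + x*log(2)*cos(x + pi/4) + sin(x + pi/4))/x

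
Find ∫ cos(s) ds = sin(s) + C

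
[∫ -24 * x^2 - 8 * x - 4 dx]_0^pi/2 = -pi^3 - pi^2 - 2*pi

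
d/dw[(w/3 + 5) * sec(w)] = w*tan(w)*sec(w)/3 + 5*tan(w)*sec(w) + sec(w)/3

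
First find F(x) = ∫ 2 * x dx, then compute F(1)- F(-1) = 0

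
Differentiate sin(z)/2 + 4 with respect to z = cos(z)/2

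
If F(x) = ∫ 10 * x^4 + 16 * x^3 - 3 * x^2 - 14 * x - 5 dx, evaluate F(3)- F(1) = 712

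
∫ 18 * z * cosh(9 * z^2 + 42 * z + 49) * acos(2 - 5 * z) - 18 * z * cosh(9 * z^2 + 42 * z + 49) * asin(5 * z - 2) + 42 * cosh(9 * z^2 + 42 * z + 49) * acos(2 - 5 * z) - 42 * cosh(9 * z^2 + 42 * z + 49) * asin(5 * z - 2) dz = (acos(2 - 5*z) - asin(5*z - 2))*sinh((3*z + 7)^2) + C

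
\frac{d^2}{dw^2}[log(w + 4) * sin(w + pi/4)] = (-w^2*log(w + 4)*sin(w + pi/4) - 8*w*log(w + 4)*sin(w + pi/4) + 2*w*cos(w + pi/4) - 16*log(w + 4)*sin(w + pi/4) - sin(w + pi/4) + 8*cos(w + pi/4))/(w^2 + 8*w + 16)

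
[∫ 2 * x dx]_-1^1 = 0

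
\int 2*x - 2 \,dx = x^2 - 2*x + C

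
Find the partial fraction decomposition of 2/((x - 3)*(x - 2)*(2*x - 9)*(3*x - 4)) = -27/(95*(3*x - 4)) + 16/(285*(2*x - 9)) + 1/(5*(x - 2)) - 2/(15*(x - 3))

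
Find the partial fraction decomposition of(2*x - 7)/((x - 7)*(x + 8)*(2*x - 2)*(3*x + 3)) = 23/(5670*(x + 8)) - 3/(224*(x + 1)) + 5/(648*(x - 1)) + 7/(4320*(x - 7))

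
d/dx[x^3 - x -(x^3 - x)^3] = -9*x^8 + 21*x^6 - 15*x^4 + 6*x^2 - 1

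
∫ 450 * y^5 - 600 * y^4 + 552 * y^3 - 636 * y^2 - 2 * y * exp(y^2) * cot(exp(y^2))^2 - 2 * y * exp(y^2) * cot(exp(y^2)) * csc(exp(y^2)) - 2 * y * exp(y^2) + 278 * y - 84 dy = 75*y^6 - 120*y^5 + 138*y^4 - 212*y^3 + 139*y^2 - 84*y + cot(exp(y^2)) + csc(exp(y^2)) + C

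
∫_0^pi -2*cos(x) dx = 0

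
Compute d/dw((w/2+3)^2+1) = w/2 + 3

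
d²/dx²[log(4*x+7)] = -16/(16*x^2 + 56*x + 49)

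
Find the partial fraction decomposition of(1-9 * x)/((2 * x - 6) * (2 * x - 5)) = 43/(2*(2*x - 5)) - 13/(x - 3)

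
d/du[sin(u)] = cos(u)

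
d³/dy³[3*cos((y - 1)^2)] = 24*y^3*sin(y^2 - 2*y + 1) - 72*y^2*sin(y^2 - 2*y + 1) + 72*y*sin(y^2 - 2*y + 1) - 36*y*cos(y^2 - 2*y + 1) - 24*sin(y^2 - 2*y + 1) + 36*cos(y^2 - 2*y + 1)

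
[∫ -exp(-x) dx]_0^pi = -1 + exp(-pi)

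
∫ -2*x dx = -x^2 + C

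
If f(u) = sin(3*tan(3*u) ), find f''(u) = -81*(-1 + cos(3*u)^(-2))^2*sin(3*tan(3*u)) + 54*sin(3*u)*cos(3*tan(3*u))/cos(3*u)^3 + 81*sin(3*tan(3*u)) - 162*sin(3*tan(3*u))/cos(3*u)^2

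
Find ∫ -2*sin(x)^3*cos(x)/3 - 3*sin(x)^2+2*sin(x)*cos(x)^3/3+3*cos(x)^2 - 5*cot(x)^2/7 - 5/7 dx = 3*sin(2*x)/2 - cos(4*x)/24 + 5*cot(x)/7 + C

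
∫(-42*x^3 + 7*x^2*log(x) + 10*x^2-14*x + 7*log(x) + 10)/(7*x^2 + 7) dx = -3*x^2 + x*log(x) + 3*x/7 + 2*log(x^2 + 1) + C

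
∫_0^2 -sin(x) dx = -1 + cos(2)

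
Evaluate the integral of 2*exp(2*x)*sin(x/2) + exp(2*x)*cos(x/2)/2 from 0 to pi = exp(2*pi)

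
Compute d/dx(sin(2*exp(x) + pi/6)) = 2*exp(x)*cos(2*exp(x) + pi/6)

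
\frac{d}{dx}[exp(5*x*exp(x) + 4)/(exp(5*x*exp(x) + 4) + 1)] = (5*x*exp(5*x*exp(x) + x + 4) + 5*exp(5*x*exp(x) + x + 4))/(exp(8)*exp(10*x*exp(x)) + 2*exp(4)*exp(5*x*exp(x)) + 1)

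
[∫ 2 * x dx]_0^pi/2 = pi^2/4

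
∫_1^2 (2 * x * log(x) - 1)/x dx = -2 + 3*log(2)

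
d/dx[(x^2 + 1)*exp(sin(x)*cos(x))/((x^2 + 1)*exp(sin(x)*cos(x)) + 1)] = (x^2*cos(2*x) + 2*x + cos(2*x))*exp(sin(2*x)/2)/(x^2*exp(sin(2*x)/2) + exp(sin(2*x)/2) + 1)^2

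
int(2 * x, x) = x^2 + C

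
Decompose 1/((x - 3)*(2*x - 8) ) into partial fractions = -1/(2*(x - 3)) + 1/(2*(x - 4))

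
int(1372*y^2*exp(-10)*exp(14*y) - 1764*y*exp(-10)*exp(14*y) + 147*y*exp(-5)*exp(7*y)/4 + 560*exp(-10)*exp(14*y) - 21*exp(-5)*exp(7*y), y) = (7*y - 5)*((56*y - 40)*exp(14*y - 10) + 3*exp(7*y - 5))/4 + C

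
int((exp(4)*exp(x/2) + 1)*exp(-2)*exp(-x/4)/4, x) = 2*sinh(x/4 + 2) + C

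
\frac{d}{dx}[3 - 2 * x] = -2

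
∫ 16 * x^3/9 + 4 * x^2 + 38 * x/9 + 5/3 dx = 4*x^4/9 + 4*x^3/3 + 19*x^2/9 + 5*x/3 + C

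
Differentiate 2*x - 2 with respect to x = 2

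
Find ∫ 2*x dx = x^2 + C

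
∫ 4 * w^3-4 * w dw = w^4 - 2*w^2 + C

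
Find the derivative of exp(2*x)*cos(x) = (-sin(x) + 2*cos(x))*exp(2*x)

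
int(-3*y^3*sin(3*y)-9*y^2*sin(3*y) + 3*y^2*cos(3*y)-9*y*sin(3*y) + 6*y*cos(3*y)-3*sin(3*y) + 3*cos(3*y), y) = (y + 1)^3*cos(3*y) + C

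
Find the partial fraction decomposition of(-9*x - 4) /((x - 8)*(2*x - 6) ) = 31/(10*(x - 3)) - 38/(5*(x - 8))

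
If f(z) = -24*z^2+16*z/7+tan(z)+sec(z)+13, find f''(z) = 2*tan(z)^3 + 2*tan(z)^2*sec(z) + 2*tan(z) + sec(z) - 48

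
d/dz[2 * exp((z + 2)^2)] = 4*z*exp(z^2 + 4*z + 4) + 8*exp(z^2 + 4*z + 4)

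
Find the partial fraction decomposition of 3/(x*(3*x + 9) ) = -1/(3*(x + 3)) + 1/(3*x)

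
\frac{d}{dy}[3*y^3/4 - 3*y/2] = 9*y^2/4 - 3/2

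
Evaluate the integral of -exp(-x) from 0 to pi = -1 + exp(-pi)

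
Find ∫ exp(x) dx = exp(x) + C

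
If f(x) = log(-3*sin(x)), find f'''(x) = 2*cos(x)/sin(x)^3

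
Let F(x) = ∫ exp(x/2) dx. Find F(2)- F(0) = -2 + 2*E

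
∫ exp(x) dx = exp(x) + C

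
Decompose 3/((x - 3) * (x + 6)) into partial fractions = -1/(3*(x + 6)) + 1/(3*(x - 3))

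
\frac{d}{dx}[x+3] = 1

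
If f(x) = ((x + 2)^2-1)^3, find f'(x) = 6*x^5 + 60*x^4 + 228*x^3 + 408*x^2 + 342*x + 108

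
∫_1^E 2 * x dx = -1 + exp(2)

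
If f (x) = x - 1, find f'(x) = 1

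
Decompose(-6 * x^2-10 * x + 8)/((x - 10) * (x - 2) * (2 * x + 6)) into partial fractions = -8/(65*(x + 3)) + 9/(20*(x - 2)) - 173/(52*(x - 10))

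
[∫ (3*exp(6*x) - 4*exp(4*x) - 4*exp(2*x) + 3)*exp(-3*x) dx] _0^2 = -exp(2) + exp(-2) + (-exp(-2) + exp(2))^3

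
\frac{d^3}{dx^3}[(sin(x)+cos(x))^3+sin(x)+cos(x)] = -sqrt(2)*(27*sin(3*x + pi/4) + 5*cos(x + pi/4))/2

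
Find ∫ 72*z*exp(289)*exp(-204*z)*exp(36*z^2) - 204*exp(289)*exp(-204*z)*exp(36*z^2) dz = exp((6*z - 17)^2) + C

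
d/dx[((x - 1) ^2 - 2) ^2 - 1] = 4*x^3 - 12*x^2 + 4*x + 4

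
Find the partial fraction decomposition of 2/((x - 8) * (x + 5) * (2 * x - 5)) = -8/(165*(2*x - 5)) + 2/(195*(x + 5)) + 2/(143*(x - 8))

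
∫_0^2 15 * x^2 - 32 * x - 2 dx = -28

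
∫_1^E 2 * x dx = -1 + exp(2)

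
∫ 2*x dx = x^2 + C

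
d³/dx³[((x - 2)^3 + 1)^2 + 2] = 120*x^3 - 720*x^2 + 1440*x - 948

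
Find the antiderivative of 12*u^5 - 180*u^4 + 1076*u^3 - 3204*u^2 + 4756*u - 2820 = 2*u^6 - 36*u^5 + 269*u^4 - 1068*u^3 + 2378*u^2 - 2820*u + C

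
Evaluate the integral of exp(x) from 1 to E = -E + exp(E)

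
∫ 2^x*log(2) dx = 2^x + C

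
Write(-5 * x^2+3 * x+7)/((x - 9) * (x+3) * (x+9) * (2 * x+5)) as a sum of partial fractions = 254/(299*(2*x + 5)) + 425/(1404*(x + 9)) - 47/(72*(x + 3)) - 371/(4968*(x - 9))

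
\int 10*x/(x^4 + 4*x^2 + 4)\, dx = 5*(x^2 + 1)/(x^2 + 2) + C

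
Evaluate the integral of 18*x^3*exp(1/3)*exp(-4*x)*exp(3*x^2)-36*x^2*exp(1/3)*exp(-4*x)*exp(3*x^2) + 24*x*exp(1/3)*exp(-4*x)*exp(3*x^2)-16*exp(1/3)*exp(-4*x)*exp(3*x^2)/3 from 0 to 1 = -exp(1/3)/3 - 2*exp(-2/3)/3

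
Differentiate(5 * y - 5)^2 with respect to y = 50*y - 50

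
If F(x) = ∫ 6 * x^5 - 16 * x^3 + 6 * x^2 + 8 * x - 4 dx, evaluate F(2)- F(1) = 25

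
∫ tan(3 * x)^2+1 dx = tan(3*x)/3 + C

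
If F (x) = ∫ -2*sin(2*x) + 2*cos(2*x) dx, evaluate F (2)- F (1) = -sin(2) + sin(4) + cos(4) - cos(2)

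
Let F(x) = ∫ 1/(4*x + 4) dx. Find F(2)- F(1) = -log(2)/4 + log(3)/4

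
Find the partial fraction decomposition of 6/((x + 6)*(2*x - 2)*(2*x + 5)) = -12/(49*(2*x + 5)) + 3/(49*(x + 6)) + 3/(49*(x - 1))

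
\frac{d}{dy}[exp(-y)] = -exp(-y)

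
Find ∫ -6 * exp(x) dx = -6*exp(x) + C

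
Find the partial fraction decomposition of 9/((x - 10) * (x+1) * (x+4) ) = 3/(14*(x + 4)) - 3/(11*(x + 1)) + 9/(154*(x - 10))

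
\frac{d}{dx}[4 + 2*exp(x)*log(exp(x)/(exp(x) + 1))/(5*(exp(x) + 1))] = (2*(x - log(exp(x) + 1))*exp(x) + 2*exp(x))/(5*exp(2*x) + 10*exp(x) + 5)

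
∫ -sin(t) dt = cos(t) + C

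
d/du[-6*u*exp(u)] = -6*u*exp(u) - 6*exp(u)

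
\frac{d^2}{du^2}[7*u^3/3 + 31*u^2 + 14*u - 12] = 14*u + 62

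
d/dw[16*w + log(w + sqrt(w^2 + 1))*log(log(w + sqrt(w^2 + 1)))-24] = (16*w^2 + 16*w*sqrt(w^2 + 1) + w*log(log(w + sqrt(w^2 + 1))) + w + sqrt(w^2 + 1)*log(log(w + sqrt(w^2 + 1))) + sqrt(w^2 + 1) + 16)/(w^2 + w*sqrt(w^2 + 1) + 1)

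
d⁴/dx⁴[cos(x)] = cos(x)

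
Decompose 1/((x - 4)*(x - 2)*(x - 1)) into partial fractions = 1/(3*(x - 1)) - 1/(2*(x - 2)) + 1/(6*(x - 4))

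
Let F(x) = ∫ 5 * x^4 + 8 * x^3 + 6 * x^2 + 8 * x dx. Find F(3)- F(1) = 486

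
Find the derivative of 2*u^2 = 4*u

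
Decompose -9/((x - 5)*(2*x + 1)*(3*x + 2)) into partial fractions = -81/(17*(3*x + 2)) + 36/(11*(2*x + 1)) - 9/(187*(x - 5))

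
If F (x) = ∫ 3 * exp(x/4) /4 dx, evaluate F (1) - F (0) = -3 + 3*exp(1/4)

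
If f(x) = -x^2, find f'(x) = -2*x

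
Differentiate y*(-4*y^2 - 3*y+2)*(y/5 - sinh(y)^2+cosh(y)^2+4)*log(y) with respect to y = -16*y^3*log(y)/5 - 4*y^3/5 - 309*y^2*log(y)/5 - 103*y^2/5 - 146*y*log(y)/5 - 73*y/5 + 10*log(y) + 10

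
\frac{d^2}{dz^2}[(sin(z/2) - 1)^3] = -3*(sin(z/2) - 1)^2*(3*sin(z/2) + 2)/4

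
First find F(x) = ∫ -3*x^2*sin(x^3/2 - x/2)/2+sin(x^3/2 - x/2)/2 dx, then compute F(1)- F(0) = 0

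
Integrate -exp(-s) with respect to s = exp(-s) + C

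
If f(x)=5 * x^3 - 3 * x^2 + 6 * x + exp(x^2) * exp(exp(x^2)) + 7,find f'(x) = 15*x^2 + 2*x*exp(x^2 + exp(x^2)) + 2*x*exp(2*x^2 + exp(x^2)) - 6*x + 6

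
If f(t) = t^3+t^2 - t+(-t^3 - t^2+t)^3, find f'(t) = -9*t^8 - 24*t^7 + 30*t^5 - 12*t^3 + 6*t^2 + 2*t - 1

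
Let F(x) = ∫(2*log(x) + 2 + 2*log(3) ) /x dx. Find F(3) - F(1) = -(1 + log(3))^2 + (1 + log(9))^2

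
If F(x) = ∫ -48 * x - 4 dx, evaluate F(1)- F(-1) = -8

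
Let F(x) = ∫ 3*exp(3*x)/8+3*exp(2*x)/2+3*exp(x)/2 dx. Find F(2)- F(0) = -27/8 + (1 + exp(2)/2)^3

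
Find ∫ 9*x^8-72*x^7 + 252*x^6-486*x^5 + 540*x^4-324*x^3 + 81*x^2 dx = x^9 - 9*x^8 + 36*x^7 - 81*x^6 + 108*x^5 - 81*x^4 + 27*x^3 + C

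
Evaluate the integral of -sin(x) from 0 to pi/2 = -1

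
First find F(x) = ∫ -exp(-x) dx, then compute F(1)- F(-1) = -E + exp(-1)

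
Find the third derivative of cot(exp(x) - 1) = (-6*(-1 + sin(exp(x) - 1)^(-2))^2*exp(2*x) + 6*exp(2*x) - 8*exp(2*x)/sin(exp(x) - 1)^2 + 6*exp(x)*cos(exp(x) - 1)/sin(exp(x) - 1)^3 - 1/sin(exp(x) - 1)^2)*exp(x)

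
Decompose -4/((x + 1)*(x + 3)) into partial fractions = 2/(x + 3) - 2/(x + 1)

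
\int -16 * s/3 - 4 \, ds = -8*s^2/3 - 4*s + C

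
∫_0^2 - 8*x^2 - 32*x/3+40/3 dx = -16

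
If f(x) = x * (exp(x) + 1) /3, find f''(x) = x*exp(x)/3 + 2*exp(x)/3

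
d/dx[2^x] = 2^x*log(2)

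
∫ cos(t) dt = sin(t) + C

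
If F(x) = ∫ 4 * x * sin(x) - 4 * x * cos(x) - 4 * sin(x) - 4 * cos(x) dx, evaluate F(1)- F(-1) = -8*cos(1)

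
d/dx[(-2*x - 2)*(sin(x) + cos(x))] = 2*x*sin(x) - 2*x*cos(x) - 4*cos(x)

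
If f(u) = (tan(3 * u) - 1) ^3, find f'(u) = 9*(tan(3*u) - 1)^2/cos(3*u)^2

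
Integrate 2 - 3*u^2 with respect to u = -u^3 + 2*u + C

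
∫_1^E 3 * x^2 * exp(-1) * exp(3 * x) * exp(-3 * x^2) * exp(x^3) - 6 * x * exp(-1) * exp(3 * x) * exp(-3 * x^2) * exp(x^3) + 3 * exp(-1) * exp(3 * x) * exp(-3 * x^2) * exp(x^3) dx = -1 + exp((-1 + E)^3)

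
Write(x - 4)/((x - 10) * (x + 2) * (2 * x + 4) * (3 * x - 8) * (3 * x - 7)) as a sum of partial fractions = -45/(7774*(3*x - 7)) + 9/(2156*(3*x - 8)) + 395/(794976*(x + 2)) + 1/(728*(x + 2)^2) + 1/(24288*(x - 10))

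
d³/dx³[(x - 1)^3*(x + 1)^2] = 60*x^2 - 24*x - 12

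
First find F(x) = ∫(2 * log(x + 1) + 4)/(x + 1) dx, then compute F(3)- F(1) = -(log(2) + 2)^2 + (log(4) + 2)^2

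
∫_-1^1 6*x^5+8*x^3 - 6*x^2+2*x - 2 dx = -8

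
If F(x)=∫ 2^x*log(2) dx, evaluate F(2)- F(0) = 3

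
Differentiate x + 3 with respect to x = 1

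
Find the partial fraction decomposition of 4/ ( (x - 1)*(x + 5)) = -2/(3*(x + 5)) + 2/(3*(x - 1))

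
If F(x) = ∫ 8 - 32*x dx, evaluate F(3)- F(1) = -112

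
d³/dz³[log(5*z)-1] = 2/z^3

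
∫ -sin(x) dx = cos(x) + C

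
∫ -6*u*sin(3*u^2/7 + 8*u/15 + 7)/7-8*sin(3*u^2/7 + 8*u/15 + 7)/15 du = cos(3*u^2/7 + 8*u/15 + 7) + C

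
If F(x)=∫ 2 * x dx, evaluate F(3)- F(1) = 8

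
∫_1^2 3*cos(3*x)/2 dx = sin(6)/2 - sin(3)/2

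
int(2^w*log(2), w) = 2^w + C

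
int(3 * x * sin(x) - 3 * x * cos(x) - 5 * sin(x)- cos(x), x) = -sqrt(2)*(3*x - 2)*sin(x + pi/4) + C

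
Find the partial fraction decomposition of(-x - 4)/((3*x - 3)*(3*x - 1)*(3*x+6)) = 13/(42*(3*x - 1)) - 2/(189*(x + 2)) - 5/(54*(x - 1))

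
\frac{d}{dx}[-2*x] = -2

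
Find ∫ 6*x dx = 3*x^2 + C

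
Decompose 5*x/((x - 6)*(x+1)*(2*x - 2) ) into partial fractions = -5/(28*(x + 1)) - 1/(4*(x - 1)) + 3/(7*(x - 6))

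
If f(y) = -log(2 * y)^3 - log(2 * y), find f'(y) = (-3*log(y)^2 - 6*log(2)*log(y) - 3*log(2)^2 - 1)/y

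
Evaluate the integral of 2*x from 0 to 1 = 1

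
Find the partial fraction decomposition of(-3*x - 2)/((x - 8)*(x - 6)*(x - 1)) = -1/(7*(x - 1)) + 2/(x - 6) - 13/(7*(x - 8))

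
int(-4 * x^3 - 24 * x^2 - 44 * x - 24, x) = -x^4 - 8*x^3 - 22*x^2 - 24*x + C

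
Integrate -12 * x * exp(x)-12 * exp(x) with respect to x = -12*x*exp(x) + C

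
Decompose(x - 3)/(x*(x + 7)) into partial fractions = 10/(7*(x + 7)) - 3/(7*x)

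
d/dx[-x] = -1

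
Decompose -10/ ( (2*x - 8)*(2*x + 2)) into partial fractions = 1/(2*(x + 1)) - 1/(2*(x - 4))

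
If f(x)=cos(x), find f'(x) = -sin(x)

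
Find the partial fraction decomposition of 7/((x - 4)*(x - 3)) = -7/(x - 3) + 7/(x - 4)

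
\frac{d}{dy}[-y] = -1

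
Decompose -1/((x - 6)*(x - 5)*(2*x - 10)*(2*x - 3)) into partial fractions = 4/(441*(2*x - 3)) + 5/(98*(x - 5)) + 1/(14*(x - 5)^2) - 1/(18*(x - 6))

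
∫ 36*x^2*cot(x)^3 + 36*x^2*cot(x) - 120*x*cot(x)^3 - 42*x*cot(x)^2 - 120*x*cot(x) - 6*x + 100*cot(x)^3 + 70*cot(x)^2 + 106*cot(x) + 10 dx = (6*x - 10)*((5 - 3*x)*cot(x) + 1)*cot(x) + C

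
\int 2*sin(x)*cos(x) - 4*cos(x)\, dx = (sin(x) - 2)^2 + C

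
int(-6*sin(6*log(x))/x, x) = cos(6*log(x)) + C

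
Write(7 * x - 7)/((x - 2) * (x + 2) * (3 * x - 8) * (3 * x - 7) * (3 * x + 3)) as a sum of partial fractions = -42/(65*(3*x - 7)) + 15/(44*(3*x - 8)) - 1/(104*(x + 2)) + 7/(495*(x + 1)) + 7/(72*(x - 2))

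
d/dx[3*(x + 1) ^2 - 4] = 6*x + 6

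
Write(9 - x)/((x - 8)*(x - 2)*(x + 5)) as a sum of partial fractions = 2/(13*(x + 5)) - 1/(6*(x - 2)) + 1/(78*(x - 8))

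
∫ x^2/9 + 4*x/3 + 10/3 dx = x^3/27 + 2*x^2/3 + 10*x/3 + C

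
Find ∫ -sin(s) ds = cos(s) + C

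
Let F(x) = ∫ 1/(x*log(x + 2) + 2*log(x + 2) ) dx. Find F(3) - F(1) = -log(log(3)) + log(log(5))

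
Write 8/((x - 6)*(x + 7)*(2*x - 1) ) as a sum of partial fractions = -32/(165*(2*x - 1)) + 8/(195*(x + 7)) + 8/(143*(x - 6))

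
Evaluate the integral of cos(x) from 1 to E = -sin(1) + sin(E)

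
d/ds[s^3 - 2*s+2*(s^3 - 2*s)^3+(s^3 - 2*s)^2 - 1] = 18*s^8 - 84*s^6 + 6*s^5 + 120*s^4 - 16*s^3 - 45*s^2 + 8*s - 2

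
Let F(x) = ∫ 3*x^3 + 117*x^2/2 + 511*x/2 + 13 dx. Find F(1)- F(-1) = 65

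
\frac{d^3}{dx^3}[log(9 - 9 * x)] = 2/(x^3 - 3*x^2 + 3*x - 1)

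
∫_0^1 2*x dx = 1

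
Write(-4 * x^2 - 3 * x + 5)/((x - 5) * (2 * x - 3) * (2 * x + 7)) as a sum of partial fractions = -67/(170*(2*x + 7)) + 17/(70*(2*x - 3)) - 110/(119*(x - 5))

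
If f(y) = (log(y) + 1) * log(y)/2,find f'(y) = (2*log(y) + 1)/(2*y)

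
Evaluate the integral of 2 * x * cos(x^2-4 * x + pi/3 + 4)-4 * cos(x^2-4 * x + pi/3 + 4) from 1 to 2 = -sin(1 + pi/3) + sqrt(3)/2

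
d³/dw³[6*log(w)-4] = 12/w^3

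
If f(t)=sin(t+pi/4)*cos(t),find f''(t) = -2*sin(2*t + pi/4)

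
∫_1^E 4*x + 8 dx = -18 + 2*(2 + E)^2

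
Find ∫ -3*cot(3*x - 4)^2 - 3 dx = cot(3*x - 4) + C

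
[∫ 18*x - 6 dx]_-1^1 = -12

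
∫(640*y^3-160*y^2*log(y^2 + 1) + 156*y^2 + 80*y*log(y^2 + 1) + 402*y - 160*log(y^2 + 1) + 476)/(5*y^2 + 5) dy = -4*y/5 + 4*(4*y - log(y^2 + 1) + 3)^2 + log(y^2 + 1)/5 + C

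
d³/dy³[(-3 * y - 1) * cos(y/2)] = -3*y*sin(y/2)/8 - sin(y/2)/8 + 9*cos(y/2)/4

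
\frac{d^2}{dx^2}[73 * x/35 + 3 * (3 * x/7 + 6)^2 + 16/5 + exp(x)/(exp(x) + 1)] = (54*exp(3*x) + 113*exp(2*x) + 211*exp(x) + 54)/(49*exp(3*x) + 147*exp(2*x) + 147*exp(x) + 49)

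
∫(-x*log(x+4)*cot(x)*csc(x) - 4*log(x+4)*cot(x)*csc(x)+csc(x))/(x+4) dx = log(x + 4)*csc(x) + C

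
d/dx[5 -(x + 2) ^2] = -2*x - 4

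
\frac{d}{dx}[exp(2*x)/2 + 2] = exp(2*x)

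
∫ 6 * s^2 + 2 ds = 2*s^3 + 2*s + C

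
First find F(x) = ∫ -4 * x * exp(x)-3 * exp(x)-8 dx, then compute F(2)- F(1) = -7*exp(2) - 8 + 3*E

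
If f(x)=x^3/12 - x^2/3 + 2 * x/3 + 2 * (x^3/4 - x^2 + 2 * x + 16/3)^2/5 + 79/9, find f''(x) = 3*x^4/4 - 4*x^3 + 48*x^2/5 - 27*x/10 - 6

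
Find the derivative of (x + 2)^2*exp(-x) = (-x^2 - 2*x)*exp(-x)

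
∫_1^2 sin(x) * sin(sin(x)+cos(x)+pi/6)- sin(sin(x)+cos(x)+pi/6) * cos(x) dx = -cos(pi/6 + cos(1) + sin(1)) + cos(cos(2) + pi/6 + sin(2))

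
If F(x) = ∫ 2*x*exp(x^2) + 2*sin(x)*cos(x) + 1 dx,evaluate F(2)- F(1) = -E + cos(2)/2 - cos(4)/2 + 1 + exp(4)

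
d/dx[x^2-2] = 2*x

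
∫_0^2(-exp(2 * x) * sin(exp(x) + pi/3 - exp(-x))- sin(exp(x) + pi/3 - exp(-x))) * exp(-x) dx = -1/2 + cos(-exp(-2) + pi/3 + exp(2))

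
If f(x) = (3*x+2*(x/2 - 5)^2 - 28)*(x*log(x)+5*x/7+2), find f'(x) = 3*x^2*log(x)/2 + 11*x^2/7 - 14*x*log(x) - 15*x + 22*log(x) + 166/7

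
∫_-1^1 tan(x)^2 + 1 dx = 2*tan(1)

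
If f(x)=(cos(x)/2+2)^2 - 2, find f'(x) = -(cos(x)/2 + 2)*sin(x)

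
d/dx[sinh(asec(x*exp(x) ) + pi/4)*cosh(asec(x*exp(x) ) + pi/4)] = (x + 1)*exp(-x)*cosh(2*asec(x*exp(x)) + pi/2)/(x^2*sqrt(1 - exp(-2*x)/x^2))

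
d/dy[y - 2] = 1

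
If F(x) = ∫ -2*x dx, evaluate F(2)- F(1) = -3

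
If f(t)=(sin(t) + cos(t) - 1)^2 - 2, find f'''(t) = -8*cos(2*t) + 2*sqrt(2)*cos(t + pi/4)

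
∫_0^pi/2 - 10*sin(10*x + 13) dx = -2*cos(13)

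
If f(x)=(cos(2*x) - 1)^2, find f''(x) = -64*sin(x)^4 + 48*sin(x)^2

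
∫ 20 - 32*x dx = -16*x^2 + 20*x + C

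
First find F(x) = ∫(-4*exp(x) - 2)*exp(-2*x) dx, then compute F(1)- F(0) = -9 + (exp(-1) + 2)^2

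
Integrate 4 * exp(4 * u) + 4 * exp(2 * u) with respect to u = (exp(2*u) + 2)*exp(2*u) + C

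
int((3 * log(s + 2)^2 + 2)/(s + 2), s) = (log(s + 2)^2 + 2)*log(s + 2) + C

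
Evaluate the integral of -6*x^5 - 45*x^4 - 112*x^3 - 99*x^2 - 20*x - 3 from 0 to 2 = -1110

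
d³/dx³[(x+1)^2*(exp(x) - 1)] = x^2*exp(x) + 8*x*exp(x) + 13*exp(x)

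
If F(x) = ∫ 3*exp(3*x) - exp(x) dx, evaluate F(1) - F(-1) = -(-E + exp(-1))*exp(-2) + (E - exp(-1))*exp(2)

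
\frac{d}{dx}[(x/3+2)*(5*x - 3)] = 10*x/3 + 9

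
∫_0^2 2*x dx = 4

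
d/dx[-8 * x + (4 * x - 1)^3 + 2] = 192*x^2 - 96*x + 4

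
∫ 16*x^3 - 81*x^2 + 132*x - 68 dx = 4*x^4 - 27*x^3 + 66*x^2 - 68*x + C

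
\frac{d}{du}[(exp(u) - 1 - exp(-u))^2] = (2*exp(4*u) - 2*exp(3*u) - 2*exp(u) - 2)*exp(-2*u)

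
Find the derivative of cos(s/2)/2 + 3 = -sin(s/2)/4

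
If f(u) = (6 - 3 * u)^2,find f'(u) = 18*u - 36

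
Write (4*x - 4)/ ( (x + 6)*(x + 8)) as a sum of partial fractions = 18/(x + 8) - 14/(x + 6)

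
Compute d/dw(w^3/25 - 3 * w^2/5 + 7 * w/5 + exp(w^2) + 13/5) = 3*w^2/25 + 2*w*exp(w^2) - 6*w/5 + 7/5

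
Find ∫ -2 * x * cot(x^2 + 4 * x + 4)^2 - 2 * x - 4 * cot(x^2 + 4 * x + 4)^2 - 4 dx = cot((x + 2)^2) + C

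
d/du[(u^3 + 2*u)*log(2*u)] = 3*u^2*log(u) + u^2 + 3*u^2*log(2) + 2*log(u) + 2*log(2) + 2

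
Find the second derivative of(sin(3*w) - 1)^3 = -27*(sin(3*w) - 1)^2*(3*sin(3*w) + 2)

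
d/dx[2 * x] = 2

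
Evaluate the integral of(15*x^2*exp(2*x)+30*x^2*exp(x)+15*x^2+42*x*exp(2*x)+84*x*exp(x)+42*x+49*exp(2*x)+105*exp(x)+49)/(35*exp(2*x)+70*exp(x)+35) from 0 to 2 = exp(2)/(5*(1 + exp(2))) + 437/70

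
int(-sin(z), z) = cos(z) + C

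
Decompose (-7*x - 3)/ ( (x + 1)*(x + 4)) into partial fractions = -25/(3*(x + 4)) + 4/(3*(x + 1))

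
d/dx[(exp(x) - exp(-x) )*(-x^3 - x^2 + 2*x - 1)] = (-x^3*exp(2*x) - x^3 - 4*x^2*exp(2*x) + 2*x^2 + 4*x + exp(2*x) - 3)*exp(-x)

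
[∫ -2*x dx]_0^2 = -4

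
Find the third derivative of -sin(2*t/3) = 8*cos(2*t/3)/27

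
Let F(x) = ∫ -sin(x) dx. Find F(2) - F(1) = -cos(1) + cos(2)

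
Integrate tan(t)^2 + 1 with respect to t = tan(t) + C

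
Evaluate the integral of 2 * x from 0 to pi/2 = pi^2/4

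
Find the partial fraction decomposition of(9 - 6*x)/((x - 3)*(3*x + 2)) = -39/(11*(3*x + 2)) - 9/(11*(x - 3))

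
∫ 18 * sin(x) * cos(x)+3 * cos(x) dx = 3*(3*sin(x) + 1)*sin(x) + C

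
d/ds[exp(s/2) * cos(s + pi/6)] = (-sin(s + pi/6) + cos(s + pi/6)/2)*exp(s/2)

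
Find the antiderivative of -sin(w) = cos(w) + C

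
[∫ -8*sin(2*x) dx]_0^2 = -4 + 4*cos(4)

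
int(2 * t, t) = t^2 + C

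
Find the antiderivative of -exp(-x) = exp(-x) + C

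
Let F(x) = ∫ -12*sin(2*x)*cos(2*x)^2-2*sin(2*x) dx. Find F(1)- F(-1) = 0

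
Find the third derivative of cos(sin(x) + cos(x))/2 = (-sqrt(2)*sin(x)*sin(sqrt(2)*sin(x + pi/4))*cos(x) + sqrt(2)*sin(sqrt(2)*sin(x + pi/4)) + 3*sin(x + pi/4)*cos(sqrt(2)*sin(x + pi/4)))*cos(x + pi/4)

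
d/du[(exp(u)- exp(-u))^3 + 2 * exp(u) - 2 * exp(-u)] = (3*exp(6*u) - exp(4*u) - exp(2*u) + 3)*exp(-3*u)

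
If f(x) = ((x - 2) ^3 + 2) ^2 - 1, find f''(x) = 30*x^4 - 240*x^3 + 720*x^2 - 936*x + 432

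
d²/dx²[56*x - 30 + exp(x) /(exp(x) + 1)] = (-exp(2*x) + exp(x))/(exp(3*x) + 3*exp(2*x) + 3*exp(x) + 1)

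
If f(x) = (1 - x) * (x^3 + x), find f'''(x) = 6 - 24*x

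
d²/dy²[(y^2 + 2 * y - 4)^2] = 12*y^2 + 24*y - 8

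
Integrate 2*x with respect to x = x^2 + C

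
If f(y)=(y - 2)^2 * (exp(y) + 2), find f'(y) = y^2*exp(y) - 2*y*exp(y) + 4*y - 8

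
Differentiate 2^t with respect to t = 2^t*log(2)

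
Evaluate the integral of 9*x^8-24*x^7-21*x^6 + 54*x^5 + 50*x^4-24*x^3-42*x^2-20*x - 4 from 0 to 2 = 0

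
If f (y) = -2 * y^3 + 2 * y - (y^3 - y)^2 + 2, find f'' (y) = -30*y^4 + 24*y^2 - 12*y - 2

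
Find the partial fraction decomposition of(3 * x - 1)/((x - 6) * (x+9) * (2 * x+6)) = -7/(45*(x + 9)) + 5/(54*(x + 3)) + 17/(270*(x - 6))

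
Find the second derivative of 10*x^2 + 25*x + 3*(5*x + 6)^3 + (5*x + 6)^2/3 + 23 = 2250*x + 8210/3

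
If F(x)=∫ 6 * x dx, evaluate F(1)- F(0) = 3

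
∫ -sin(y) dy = cos(y) + C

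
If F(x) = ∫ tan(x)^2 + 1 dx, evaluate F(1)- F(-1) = 2*tan(1)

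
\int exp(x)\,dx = exp(x) + C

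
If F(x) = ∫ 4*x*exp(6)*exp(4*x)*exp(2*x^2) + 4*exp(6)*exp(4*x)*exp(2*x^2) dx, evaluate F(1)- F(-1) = -exp(4) + exp(12)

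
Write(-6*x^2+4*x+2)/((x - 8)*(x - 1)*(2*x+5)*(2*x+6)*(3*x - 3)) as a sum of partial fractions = 52/(441*(2*x + 5)) - 2/(33*(x + 3)) + 1/(147*(x - 1)) - 25/(4851*(x - 8))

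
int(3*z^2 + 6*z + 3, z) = z^3 + 3*z^2 + 3*z + C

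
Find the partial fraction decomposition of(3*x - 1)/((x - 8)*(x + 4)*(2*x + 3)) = 22/(95*(2*x + 3)) - 13/(60*(x + 4)) + 23/(228*(x - 8))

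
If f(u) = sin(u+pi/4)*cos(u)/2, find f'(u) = cos(2*u + pi/4)/2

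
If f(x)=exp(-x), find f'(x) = -exp(-x)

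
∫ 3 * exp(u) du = 3*exp(u) + C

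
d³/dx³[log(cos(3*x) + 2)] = (54*sin(3*x) - 27*sin(6*x))/(cos(3*x) + 2)^3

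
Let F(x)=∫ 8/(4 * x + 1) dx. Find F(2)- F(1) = -2*log(5) + 4*log(3)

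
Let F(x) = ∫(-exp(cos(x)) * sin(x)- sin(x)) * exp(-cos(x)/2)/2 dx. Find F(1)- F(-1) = 0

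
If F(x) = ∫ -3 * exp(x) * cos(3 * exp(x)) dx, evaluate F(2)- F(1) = -sin(3*exp(2)) + sin(3*E)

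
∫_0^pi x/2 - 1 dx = -1 + (-1 + pi/2)^2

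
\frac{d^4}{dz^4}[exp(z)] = exp(z)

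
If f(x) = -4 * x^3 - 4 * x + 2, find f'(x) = -12*x^2 - 4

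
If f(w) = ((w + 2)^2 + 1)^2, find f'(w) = 4*w^3 + 24*w^2 + 52*w + 40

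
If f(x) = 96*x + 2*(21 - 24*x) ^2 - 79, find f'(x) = 2304*x - 1920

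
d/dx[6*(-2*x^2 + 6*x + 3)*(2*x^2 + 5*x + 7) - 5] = -96*x^3 + 36*x^2 + 264*x + 342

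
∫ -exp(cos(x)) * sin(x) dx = exp(cos(x)) + C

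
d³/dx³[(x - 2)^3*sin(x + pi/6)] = -x^3*cos(x + pi/6) - 9*x^2*sin(x + pi/6) + 6*x^2*cos(x + pi/6) + 36*x*sin(x + pi/6) + 6*x*cos(x + pi/6) - 30*sin(x + pi/6) - 28*cos(x + pi/6)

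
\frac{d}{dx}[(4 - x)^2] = 2*x - 8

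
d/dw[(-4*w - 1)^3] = -192*w^2 - 96*w - 12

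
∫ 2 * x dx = x^2 + C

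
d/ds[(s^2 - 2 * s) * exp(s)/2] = s^2*exp(s)/2 - exp(s)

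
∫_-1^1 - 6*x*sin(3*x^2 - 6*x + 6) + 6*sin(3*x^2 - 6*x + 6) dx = cos(3) - cos(15)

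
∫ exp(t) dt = exp(t) + C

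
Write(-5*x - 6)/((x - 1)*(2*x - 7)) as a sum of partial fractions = -47/(5*(2*x - 7)) + 11/(5*(x - 1))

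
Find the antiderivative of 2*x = x^2 + C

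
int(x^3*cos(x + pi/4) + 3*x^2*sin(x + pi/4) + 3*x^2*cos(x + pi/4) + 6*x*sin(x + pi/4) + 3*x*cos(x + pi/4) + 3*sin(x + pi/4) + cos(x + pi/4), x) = (x + 1)^3*sin(x + pi/4) + C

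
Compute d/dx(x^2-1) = 2*x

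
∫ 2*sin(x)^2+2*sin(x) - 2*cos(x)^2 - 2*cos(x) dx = -sin(2*x) - 2*sqrt(2)*sin(x + pi/4) + C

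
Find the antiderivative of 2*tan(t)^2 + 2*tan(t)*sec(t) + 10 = 8*t + 2*tan(t) + 2/cos(t) + C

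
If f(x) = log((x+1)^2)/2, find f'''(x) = 2/(x^3 + 3*x^2 + 3*x + 1)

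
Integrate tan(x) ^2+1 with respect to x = tan(x) + C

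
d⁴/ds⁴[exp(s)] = exp(s)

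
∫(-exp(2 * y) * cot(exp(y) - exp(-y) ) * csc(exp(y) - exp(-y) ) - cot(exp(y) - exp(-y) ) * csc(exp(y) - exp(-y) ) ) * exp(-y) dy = csc(2*sinh(y)) + C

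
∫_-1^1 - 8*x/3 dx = 0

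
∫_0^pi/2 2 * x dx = pi^2/4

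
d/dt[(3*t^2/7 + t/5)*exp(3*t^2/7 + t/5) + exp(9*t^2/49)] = 18*t^3*exp(3*t^2/7 + t/5)/49 + 9*t^2*exp(3*t^2/7 + t/5)/35 + 18*t*exp(9*t^2/49)/49 + 157*t*exp(3*t^2/7 + t/5)/175 + exp(3*t^2/7 + t/5)/5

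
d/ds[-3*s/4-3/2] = -3/4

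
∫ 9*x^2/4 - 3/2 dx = 3*x^3/4 - 3*x/2 + C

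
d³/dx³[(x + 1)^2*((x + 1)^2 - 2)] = 24*x + 24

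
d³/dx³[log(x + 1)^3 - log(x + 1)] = (6*log(x + 1)^2 - 18*log(x + 1) + 4)/(x^3 + 3*x^2 + 3*x + 1)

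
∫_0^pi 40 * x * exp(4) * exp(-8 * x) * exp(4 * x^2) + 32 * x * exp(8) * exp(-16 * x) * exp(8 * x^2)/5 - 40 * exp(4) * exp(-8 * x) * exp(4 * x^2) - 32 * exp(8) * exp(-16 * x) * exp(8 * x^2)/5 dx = -2*exp(8)/5 - 5*exp(4) + 5*exp((-2 + 2*pi)^2) + 2*exp(2*(-2 + 2*pi)^2)/5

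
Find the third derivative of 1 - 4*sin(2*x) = 32*cos(2*x)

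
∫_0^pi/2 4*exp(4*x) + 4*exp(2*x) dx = -4 + (1 + exp(pi))^2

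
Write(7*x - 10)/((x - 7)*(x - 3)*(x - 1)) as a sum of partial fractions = -1/(4*(x - 1)) - 11/(8*(x - 3)) + 13/(8*(x - 7))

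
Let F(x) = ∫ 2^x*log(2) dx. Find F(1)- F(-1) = 3/2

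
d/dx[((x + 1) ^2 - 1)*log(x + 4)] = (2*x^2*log(x + 4) + x^2 + 10*x*log(x + 4) + 2*x + 8*log(x + 4))/(x + 4)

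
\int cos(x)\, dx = sin(x) + C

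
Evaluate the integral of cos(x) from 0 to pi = 0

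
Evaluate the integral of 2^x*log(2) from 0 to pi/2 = -1 + 2^(pi/2)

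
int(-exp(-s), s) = exp(-s) + C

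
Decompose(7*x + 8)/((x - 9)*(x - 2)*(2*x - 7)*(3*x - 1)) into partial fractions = -279/(2470*(3*x - 1)) - 260/(627*(2*x - 7)) + 22/(105*(x - 2)) + 71/(2002*(x - 9))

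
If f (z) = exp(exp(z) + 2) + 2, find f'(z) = exp(z + exp(z) + 2)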